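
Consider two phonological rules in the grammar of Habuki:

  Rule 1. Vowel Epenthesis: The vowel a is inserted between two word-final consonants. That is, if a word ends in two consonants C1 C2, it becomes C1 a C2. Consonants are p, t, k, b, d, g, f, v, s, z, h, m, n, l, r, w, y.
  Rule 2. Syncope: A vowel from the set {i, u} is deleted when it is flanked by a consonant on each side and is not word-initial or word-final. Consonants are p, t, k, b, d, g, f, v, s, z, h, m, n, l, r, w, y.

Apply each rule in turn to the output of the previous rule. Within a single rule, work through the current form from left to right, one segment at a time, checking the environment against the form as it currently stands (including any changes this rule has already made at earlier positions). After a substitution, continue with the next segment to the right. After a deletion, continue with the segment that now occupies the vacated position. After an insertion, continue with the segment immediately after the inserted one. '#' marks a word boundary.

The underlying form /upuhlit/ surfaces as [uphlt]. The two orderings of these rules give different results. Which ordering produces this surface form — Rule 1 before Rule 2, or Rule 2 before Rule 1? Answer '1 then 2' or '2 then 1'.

1 then 2

Order 1 then 2:
  1 Vowel Epenthesis: no change — [upuhlit]
  2 Syncope: [upuhlit] → [uphlt]
  result: [uphlt]
Order 2 then 1:
  2 Syncope: [upuhlit] → [uphlt]
  1 Vowel Epenthesis: [uphlt] → [uphlat]
  result: [uphlat]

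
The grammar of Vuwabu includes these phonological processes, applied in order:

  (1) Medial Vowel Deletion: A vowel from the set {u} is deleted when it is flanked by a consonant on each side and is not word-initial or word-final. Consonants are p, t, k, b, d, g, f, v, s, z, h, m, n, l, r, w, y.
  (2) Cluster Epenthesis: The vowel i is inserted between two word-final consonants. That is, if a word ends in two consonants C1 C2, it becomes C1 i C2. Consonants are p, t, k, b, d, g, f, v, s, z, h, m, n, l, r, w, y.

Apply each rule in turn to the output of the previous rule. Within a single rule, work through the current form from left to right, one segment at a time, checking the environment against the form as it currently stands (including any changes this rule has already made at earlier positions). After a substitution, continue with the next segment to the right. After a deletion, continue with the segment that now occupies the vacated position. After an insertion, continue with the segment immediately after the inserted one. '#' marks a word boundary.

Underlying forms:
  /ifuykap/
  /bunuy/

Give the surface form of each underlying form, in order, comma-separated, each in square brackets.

[ifykap], [bniy]

/ifuykap/:
  (1) Medial Vowel Deletion: [ifuykap] → [ifykap]
  (2) Cluster Epenthesis: no change — [ifykap]
/bunuy/:
  (1) Medial Vowel Deletion: [bunuy] → [bny]
  (2) Cluster Epenthesis: [bny] → [bniy]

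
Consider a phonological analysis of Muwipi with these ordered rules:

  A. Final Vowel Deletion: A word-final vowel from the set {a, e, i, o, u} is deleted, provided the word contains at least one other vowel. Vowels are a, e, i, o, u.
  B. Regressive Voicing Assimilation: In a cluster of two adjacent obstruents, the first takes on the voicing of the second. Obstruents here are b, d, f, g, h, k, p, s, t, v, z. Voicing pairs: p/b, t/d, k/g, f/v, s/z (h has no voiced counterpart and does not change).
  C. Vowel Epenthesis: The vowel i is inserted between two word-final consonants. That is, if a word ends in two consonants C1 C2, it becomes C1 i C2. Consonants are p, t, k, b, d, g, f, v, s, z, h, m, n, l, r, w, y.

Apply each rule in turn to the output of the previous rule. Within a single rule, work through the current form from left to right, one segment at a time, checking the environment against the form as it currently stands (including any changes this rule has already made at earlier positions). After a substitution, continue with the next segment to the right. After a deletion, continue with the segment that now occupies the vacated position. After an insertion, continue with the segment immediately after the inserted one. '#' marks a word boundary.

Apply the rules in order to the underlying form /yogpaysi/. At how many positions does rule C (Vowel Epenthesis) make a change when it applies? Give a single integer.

1

A Final Vowel Deletion: [yogpaysi] → [yogpays]
B Regressive Voicing Assimilation: [yogpays] → [yokpays]
C Vowel Epenthesis: [yokpays] → [yokpayis]
Rule C changed 1 position(s).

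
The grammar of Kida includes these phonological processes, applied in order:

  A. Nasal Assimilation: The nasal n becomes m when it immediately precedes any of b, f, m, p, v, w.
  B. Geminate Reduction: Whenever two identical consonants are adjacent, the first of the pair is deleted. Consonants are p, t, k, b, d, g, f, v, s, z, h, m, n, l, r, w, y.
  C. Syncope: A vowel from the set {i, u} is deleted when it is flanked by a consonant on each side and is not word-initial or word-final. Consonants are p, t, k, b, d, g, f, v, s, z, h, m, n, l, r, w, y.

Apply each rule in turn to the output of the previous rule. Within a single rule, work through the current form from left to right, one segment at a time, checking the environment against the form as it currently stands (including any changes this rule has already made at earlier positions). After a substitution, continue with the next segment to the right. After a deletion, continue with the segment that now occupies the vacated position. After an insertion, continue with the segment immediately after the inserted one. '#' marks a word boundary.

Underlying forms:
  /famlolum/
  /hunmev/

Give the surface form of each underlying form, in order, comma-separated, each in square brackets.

[famlolm], [hmev]

/famlolum/:
  A Nasal Assimilation: no change — [famlolum]
  B Geminate Reduction: no change — [famlolum]
  C Syncope: [famlolum] → [famlolm]
/hunmev/:
  A Nasal Assimilation: [hunmev] → [hummev]
  B Geminate Reduction: [hummev] → [humev]
  C Syncope: [humev] → [hmev]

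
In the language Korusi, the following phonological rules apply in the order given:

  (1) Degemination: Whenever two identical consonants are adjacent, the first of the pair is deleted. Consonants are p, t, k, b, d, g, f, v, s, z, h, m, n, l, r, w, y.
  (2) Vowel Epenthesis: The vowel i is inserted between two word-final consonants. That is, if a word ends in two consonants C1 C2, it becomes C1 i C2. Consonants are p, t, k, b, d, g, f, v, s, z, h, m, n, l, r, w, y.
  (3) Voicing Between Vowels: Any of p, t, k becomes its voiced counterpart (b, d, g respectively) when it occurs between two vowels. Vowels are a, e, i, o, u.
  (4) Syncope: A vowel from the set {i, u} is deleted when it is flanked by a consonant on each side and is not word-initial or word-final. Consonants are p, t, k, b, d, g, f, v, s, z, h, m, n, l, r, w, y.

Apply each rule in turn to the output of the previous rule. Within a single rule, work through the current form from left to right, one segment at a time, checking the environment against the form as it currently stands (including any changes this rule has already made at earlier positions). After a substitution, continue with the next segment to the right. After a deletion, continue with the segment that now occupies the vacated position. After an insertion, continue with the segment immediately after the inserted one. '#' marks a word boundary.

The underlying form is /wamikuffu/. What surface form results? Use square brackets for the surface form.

[wamgfu]

(1) Degemination: [wamikuffu] → [wamikufu]
(2) Vowel Epenthesis: no change — [wamikufu]
(3) Voicing Between Vowels: [wamikufu] → [wamigufu]
(4) Syncope: [wamigufu] → [wamgfu]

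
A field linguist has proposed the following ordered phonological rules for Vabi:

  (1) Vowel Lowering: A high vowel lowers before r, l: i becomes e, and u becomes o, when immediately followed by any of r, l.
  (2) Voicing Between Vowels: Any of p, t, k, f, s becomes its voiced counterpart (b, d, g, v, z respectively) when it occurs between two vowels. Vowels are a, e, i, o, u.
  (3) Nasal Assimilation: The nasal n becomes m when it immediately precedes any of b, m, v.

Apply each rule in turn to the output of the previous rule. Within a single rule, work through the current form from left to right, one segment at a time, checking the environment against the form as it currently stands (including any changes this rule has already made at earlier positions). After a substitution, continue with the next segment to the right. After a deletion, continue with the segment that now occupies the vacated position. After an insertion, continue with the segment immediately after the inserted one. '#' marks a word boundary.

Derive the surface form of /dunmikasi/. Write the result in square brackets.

(1) Vowel Lowering: no change — [dunmikasi]
(2) Voicing Between Vowels: [dunmikasi] → [dunmigazi]
(3) Nasal Assimilation: [dunmigazi] → [dummigazi]

[dummigazi]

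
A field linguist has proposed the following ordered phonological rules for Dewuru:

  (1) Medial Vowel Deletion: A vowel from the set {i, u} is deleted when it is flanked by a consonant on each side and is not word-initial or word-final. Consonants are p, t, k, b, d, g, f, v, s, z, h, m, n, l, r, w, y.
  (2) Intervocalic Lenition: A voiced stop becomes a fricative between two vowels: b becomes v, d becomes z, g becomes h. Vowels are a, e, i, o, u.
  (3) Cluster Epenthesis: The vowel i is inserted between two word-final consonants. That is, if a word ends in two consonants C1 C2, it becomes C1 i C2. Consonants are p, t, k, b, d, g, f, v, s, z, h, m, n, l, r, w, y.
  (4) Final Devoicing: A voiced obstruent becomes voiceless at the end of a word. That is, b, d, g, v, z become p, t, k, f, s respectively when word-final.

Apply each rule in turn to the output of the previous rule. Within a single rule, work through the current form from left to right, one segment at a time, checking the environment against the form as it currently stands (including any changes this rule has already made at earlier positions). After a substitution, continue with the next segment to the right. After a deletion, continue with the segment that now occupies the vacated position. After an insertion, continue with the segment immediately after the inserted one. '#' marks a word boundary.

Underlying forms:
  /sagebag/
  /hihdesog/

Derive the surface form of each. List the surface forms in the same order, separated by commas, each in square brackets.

/sagebag/:
  (1) Medial Vowel Deletion: no change — [sagebag]
  (2) Intervocalic Lenition: [sagebag] → [sahevag]
  (3) Cluster Epenthesis: no change — [sahevag]
  (4) Final Devoicing: [sahevag] → [sahevak]
/hihdesog/:
  (1) Medial Vowel Deletion: [hihdesog] → [hhdesog]
  (2) Intervocalic Lenition: no change — [hhdesog]
  (3) Cluster Epenthesis: no change — [hhdesog]
  (4) Final Devoicing: [hhdesog] → [hhdesok]

[sahevak], [hhdesok]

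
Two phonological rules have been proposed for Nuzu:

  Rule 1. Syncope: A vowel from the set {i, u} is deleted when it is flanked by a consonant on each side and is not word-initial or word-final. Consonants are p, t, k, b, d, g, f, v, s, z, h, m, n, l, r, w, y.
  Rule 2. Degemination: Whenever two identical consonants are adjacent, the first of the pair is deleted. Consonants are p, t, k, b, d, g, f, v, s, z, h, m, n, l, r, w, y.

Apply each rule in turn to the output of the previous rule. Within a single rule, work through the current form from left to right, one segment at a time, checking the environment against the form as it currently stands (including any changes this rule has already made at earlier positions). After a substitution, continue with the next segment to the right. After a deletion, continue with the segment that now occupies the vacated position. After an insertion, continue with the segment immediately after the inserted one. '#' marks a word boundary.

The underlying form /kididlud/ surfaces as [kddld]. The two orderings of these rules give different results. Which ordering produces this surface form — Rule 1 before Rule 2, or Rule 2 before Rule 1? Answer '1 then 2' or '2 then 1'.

2 then 1

Order 1 then 2:
  1 Syncope: [kididlud] → [kddld]
  2 Degemination: [kddld] → [kdld]
  result: [kdld]
Order 2 then 1:
  2 Degemination: no change — [kididlud]
  1 Syncope: [kididlud] → [kddld]
  result: [kddld]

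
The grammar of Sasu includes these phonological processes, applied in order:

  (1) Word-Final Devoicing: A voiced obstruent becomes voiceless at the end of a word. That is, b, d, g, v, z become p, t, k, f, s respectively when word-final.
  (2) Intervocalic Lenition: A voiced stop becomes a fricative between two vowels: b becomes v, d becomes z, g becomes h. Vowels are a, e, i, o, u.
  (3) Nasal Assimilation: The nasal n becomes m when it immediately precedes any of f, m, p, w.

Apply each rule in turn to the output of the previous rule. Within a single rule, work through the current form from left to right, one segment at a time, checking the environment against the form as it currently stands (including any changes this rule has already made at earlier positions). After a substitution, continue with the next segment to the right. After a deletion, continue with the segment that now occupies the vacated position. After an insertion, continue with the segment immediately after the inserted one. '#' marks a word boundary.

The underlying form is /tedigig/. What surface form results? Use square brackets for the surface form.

[tezihik]

(1) Word-Final Devoicing: [tedigig] → [tedigik]
(2) Intervocalic Lenition: [tedigik] → [tezihik]
(3) Nasal Assimilation: no change — [tezihik]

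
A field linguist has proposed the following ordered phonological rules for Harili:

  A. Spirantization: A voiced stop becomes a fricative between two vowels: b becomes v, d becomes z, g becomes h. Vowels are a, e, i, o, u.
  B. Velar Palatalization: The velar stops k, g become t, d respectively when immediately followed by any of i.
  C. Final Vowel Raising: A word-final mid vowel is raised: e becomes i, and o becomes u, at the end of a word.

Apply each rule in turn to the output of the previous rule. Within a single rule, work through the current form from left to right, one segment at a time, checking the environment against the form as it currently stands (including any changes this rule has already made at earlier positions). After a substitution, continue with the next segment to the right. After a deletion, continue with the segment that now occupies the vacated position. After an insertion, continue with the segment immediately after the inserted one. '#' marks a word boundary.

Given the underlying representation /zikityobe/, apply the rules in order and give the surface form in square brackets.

A Spirantization: [zikityobe] → [zikityove]
B Velar Palatalization: [zikityove] → [zitityove]
C Final Vowel Raising: [zitityove] → [zitityovi]

[zitityovi]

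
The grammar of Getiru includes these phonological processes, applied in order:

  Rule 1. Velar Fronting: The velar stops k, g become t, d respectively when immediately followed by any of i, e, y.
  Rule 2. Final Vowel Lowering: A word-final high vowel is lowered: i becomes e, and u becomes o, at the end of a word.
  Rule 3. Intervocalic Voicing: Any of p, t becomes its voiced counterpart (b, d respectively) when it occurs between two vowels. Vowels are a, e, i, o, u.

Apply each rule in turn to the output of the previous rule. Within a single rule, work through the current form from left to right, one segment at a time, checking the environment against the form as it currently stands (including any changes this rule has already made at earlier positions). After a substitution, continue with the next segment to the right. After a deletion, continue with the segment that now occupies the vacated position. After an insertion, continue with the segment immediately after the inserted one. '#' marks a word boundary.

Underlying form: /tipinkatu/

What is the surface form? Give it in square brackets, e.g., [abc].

Rule 1 Velar Fronting: no change — [tipinkatu]
Rule 2 Final Vowel Lowering: [tipinkatu] → [tipinkato]
Rule 3 Intervocalic Voicing: [tipinkato] → [tibinkado]

[tibinkado]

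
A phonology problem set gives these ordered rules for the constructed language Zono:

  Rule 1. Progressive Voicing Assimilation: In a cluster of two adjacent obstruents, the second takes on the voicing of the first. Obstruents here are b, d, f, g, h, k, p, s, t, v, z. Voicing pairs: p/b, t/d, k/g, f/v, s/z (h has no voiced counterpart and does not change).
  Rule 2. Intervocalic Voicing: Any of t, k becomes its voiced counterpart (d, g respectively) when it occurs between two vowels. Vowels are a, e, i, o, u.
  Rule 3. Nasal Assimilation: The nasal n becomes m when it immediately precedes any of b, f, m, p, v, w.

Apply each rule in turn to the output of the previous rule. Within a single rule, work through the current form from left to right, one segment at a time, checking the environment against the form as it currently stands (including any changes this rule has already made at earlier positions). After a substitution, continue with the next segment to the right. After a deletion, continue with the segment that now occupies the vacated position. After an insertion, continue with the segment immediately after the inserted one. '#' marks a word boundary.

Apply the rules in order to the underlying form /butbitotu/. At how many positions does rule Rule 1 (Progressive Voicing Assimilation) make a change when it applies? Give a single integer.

1

Rule 1 Progressive Voicing Assimilation: [butbitotu] → [butpitotu]
Rule 2 Intervocalic Voicing: [butpitotu] → [butpidodu]
Rule 3 Nasal Assimilation: no change — [butpidodu]
Rule Rule 1 changed 1 position(s).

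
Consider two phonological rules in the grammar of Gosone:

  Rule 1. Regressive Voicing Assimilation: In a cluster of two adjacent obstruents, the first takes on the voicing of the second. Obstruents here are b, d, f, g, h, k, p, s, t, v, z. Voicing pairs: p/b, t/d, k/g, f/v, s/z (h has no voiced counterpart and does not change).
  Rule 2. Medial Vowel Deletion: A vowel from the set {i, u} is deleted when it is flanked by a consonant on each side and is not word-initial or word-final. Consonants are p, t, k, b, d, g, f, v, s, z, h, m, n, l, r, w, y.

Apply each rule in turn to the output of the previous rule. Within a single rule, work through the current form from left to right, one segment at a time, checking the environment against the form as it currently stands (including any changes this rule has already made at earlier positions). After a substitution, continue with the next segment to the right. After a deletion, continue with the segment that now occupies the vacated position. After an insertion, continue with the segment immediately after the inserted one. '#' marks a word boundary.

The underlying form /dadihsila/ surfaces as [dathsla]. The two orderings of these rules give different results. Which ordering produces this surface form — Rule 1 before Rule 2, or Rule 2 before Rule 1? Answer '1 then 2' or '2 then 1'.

Order 1 then 2:
  1 Regressive Voicing Assimilation: no change — [dadihsila]
  2 Medial Vowel Deletion: [dadihsila] → [dadhsla]
  result: [dadhsla]
Order 2 then 1:
  2 Medial Vowel Deletion: [dadihsila] → [dadhsla]
  1 Regressive Voicing Assimilation: [dadhsla] → [dathsla]
  result: [dathsla]

2 then 1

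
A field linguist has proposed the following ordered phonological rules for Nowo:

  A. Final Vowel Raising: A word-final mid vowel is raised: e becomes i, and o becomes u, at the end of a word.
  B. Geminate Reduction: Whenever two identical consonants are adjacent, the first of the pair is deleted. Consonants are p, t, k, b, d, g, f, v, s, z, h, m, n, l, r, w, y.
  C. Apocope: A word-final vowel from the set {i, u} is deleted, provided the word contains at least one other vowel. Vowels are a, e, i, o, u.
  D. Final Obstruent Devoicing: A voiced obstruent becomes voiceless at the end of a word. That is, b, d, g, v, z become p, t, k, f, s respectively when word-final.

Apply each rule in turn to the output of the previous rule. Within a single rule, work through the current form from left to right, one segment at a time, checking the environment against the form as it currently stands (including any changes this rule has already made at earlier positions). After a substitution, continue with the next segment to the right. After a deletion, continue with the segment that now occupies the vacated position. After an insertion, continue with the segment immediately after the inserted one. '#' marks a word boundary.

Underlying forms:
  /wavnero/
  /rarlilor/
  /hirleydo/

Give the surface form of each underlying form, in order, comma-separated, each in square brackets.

/wavnero/:
  A Final Vowel Raising: [wavnero] → [wavneru]
  B Geminate Reduction: no change — [wavneru]
  C Apocope: [wavneru] → [wavner]
  D Final Obstruent Devoicing: no change — [wavner]
/rarlilor/:
  A Final Vowel Raising: no change — [rarlilor]
  B Geminate Reduction: no change — [rarlilor]
  C Apocope: no change — [rarlilor]
  D Final Obstruent Devoicing: no change — [rarlilor]
/hirleydo/:
  A Final Vowel Raising: [hirleydo] → [hirleydu]
  B Geminate Reduction: no change — [hirleydu]
  C Apocope: [hirleydu] → [hirleyd]
  D Final Obstruent Devoicing: [hirleyd] → [hirleyt]

[wavner], [rarlilor], [hirleyt]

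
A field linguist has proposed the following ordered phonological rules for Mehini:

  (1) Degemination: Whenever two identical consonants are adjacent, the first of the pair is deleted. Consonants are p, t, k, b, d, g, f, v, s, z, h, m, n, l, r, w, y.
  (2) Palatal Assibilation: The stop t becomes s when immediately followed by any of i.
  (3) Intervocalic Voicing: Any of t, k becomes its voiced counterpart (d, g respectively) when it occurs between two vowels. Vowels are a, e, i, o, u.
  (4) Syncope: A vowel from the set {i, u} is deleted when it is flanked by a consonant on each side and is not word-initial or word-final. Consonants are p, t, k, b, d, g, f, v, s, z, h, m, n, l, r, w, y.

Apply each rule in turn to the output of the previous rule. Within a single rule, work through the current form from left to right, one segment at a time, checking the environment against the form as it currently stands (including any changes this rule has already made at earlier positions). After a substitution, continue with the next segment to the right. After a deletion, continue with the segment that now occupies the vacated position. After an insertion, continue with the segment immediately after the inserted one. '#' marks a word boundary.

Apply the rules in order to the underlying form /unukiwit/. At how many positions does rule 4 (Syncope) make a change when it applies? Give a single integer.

(1) Degemination: no change — [unukiwit]
(2) Palatal Assibilation: no change — [unukiwit]
(3) Intervocalic Voicing: [unukiwit] → [unugiwit]
(4) Syncope: [unugiwit] → [ungwt]
Rule 4 changed 3 position(s).

3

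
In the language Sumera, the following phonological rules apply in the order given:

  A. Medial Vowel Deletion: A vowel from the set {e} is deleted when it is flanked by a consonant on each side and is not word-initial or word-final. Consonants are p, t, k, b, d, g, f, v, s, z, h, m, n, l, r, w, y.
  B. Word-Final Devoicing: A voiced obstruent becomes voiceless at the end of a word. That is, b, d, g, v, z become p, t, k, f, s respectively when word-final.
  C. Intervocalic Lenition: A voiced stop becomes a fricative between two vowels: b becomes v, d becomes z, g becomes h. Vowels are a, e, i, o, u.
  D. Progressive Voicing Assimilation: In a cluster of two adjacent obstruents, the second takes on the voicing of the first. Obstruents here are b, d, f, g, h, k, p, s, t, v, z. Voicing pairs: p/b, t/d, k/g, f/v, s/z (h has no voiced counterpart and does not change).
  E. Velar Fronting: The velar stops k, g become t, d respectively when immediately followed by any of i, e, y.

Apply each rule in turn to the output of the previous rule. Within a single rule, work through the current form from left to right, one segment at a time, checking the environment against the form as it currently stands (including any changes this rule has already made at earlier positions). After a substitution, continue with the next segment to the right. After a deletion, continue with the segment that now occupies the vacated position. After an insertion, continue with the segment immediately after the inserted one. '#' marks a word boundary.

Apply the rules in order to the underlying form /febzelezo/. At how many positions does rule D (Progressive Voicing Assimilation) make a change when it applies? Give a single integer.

2

A Medial Vowel Deletion: [febzelezo] → [fbzlzo]
B Word-Final Devoicing: no change — [fbzlzo]
C Intervocalic Lenition: no change — [fbzlzo]
D Progressive Voicing Assimilation: [fbzlzo] → [fpslzo]
E Velar Fronting: no change — [fpslzo]
Rule D changed 2 position(s).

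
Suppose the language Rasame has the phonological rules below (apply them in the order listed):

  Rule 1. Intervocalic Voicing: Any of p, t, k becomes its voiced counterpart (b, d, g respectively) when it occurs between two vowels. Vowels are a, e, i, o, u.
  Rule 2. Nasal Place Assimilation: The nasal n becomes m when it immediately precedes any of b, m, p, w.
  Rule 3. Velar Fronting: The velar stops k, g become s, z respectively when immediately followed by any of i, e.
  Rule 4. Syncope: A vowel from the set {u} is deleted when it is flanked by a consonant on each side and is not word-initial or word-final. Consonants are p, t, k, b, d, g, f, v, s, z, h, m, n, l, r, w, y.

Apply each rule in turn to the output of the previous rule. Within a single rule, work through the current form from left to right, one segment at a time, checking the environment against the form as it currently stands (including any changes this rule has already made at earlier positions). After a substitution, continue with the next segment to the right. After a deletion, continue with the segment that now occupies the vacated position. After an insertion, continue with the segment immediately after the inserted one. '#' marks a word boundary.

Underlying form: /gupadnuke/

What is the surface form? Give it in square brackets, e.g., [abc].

[gbadnze]

Rule 1 Intervocalic Voicing: [gupadnuke] → [gubadnuge]
Rule 2 Nasal Place Assimilation: no change — [gubadnuge]
Rule 3 Velar Fronting: [gubadnuge] → [gubadnuze]
Rule 4 Syncope: [gubadnuze] → [gbadnze]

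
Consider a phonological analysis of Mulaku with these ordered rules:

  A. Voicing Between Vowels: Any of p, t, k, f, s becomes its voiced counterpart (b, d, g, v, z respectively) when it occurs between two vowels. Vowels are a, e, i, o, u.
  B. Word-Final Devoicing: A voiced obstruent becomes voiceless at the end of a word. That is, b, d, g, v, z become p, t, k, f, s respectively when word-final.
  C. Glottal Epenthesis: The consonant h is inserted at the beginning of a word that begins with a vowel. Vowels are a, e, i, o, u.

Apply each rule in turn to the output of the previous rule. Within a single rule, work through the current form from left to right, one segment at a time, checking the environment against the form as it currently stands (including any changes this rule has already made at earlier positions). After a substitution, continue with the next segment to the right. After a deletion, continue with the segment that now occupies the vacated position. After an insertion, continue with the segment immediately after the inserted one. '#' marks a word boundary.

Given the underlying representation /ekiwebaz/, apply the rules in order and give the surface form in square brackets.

[hegiwebas]

A Voicing Between Vowels: [ekiwebaz] → [egiwebaz]
B Word-Final Devoicing: [egiwebaz] → [egiwebas]
C Glottal Epenthesis: [egiwebas] → [hegiwebas]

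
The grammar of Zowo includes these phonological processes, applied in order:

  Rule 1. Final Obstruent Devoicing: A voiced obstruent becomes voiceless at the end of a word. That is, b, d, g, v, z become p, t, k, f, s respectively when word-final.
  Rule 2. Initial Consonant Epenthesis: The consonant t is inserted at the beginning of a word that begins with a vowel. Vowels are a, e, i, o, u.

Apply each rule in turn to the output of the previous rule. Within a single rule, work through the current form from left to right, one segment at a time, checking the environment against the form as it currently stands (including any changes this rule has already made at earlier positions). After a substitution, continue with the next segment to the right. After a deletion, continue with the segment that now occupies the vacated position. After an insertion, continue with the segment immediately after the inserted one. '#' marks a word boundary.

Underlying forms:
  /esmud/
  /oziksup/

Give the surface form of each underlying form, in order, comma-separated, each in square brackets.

[tesmut], [toziksup]

/esmud/:
  Rule 1 Final Obstruent Devoicing: [esmud] → [esmut]
  Rule 2 Initial Consonant Epenthesis: [esmut] → [tesmut]
/oziksup/:
  Rule 1 Final Obstruent Devoicing: no change — [oziksup]
  Rule 2 Initial Consonant Epenthesis: [oziksup] → [toziksup]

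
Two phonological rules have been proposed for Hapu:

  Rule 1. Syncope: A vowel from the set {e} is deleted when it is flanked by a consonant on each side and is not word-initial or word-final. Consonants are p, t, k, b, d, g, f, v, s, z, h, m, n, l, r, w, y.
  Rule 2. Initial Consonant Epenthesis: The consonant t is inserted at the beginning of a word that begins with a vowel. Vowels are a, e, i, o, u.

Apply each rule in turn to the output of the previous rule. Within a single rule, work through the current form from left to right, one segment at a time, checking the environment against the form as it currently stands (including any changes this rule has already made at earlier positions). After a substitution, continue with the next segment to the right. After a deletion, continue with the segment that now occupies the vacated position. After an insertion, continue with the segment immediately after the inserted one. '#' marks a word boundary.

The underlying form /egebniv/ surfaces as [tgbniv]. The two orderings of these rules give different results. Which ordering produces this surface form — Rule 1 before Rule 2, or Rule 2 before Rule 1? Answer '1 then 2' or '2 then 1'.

2 then 1

Order 1 then 2:
  1 Syncope: [egebniv] → [egbniv]
  2 Initial Consonant Epenthesis: [egbniv] → [tegbniv]
  result: [tegbniv]
Order 2 then 1:
  2 Initial Consonant Epenthesis: [egebniv] → [tegebniv]
  1 Syncope: [tegebniv] → [tgbniv]
  result: [tgbniv]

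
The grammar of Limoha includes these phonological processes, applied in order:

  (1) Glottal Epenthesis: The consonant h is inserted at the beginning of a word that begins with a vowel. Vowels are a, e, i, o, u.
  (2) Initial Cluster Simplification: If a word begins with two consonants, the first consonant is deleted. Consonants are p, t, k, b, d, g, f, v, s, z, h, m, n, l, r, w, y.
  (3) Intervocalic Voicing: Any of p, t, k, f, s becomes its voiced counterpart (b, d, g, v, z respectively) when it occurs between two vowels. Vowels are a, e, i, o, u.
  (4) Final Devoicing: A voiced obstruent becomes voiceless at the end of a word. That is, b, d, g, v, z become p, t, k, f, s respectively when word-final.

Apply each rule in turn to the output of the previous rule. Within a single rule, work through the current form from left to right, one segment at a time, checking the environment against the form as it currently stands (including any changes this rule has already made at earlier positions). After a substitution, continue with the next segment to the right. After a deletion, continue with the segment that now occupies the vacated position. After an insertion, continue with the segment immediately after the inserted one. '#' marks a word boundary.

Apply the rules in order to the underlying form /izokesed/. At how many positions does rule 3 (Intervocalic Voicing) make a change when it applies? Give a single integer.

(1) Glottal Epenthesis: [izokesed] → [hizokesed]
(2) Initial Cluster Simplification: no change — [hizokesed]
(3) Intervocalic Voicing: [hizokesed] → [hizogezed]
(4) Final Devoicing: [hizogezed] → [hizogezet]
Rule 3 changed 2 position(s).

2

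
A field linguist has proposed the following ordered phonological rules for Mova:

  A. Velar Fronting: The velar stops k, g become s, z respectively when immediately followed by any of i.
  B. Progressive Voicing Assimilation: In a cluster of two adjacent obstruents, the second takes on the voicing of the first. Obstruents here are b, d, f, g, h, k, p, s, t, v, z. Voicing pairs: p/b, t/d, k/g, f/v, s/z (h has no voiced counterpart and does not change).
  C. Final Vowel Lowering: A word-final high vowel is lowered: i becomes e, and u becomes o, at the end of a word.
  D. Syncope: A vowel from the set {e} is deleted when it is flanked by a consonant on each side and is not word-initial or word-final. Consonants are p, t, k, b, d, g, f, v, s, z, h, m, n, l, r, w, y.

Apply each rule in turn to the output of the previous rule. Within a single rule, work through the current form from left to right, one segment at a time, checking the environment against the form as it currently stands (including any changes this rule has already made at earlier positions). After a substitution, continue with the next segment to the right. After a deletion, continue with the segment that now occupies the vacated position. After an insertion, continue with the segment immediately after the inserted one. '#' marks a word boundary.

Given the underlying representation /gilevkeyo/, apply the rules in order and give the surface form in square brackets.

A Velar Fronting: [gilevkeyo] → [zilevkeyo]
B Progressive Voicing Assimilation: [zilevkeyo] → [zilevgeyo]
C Final Vowel Lowering: no change — [zilevgeyo]
D Syncope: [zilevgeyo] → [zilvgyo]

[zilvgyo]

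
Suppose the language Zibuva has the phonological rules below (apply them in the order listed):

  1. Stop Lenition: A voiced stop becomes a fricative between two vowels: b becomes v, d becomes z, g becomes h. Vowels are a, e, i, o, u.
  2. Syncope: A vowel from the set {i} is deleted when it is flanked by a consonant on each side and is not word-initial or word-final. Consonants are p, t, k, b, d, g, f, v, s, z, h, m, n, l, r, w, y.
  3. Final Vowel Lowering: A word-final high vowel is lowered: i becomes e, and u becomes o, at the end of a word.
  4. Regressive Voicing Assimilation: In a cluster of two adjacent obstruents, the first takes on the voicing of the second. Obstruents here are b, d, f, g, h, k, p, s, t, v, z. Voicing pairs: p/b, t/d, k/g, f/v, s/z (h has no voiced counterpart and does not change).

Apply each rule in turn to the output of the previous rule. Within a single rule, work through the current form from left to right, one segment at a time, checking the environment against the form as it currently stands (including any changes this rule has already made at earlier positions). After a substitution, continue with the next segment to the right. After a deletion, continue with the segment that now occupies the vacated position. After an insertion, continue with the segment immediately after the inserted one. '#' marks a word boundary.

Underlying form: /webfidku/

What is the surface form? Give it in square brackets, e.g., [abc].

1 Stop Lenition: no change — [webfidku]
2 Syncope: [webfidku] → [webfdku]
3 Final Vowel Lowering: [webfdku] → [webfdko]
4 Regressive Voicing Assimilation: [webfdko] → [wepvtko]

[wepvtko]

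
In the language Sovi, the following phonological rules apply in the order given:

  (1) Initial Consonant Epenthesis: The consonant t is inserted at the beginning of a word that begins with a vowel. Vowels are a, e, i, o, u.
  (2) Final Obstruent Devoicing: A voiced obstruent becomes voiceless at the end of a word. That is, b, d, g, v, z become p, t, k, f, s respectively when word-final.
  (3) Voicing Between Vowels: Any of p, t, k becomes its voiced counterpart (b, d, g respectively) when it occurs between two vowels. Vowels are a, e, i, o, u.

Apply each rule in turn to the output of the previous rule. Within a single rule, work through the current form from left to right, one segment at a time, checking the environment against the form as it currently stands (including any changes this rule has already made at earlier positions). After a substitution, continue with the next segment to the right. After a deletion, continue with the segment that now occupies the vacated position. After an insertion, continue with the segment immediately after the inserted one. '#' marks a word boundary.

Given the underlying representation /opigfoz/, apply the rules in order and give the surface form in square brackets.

[tobigfos]

(1) Initial Consonant Epenthesis: [opigfoz] → [topigfoz]
(2) Final Obstruent Devoicing: [topigfoz] → [topigfos]
(3) Voicing Between Vowels: [topigfos] → [tobigfos]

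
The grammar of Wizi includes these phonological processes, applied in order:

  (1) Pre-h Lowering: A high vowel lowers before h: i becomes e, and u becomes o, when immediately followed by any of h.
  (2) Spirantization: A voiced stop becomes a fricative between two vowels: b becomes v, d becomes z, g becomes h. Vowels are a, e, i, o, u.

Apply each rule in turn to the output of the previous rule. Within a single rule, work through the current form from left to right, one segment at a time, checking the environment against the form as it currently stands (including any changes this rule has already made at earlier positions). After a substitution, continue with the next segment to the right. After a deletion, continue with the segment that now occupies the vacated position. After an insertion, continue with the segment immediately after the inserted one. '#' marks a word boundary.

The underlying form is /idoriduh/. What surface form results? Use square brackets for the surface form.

(1) Pre-h Lowering: [idoriduh] → [idoridoh]
(2) Spirantization: [idoridoh] → [izorizoh]

[izorizoh]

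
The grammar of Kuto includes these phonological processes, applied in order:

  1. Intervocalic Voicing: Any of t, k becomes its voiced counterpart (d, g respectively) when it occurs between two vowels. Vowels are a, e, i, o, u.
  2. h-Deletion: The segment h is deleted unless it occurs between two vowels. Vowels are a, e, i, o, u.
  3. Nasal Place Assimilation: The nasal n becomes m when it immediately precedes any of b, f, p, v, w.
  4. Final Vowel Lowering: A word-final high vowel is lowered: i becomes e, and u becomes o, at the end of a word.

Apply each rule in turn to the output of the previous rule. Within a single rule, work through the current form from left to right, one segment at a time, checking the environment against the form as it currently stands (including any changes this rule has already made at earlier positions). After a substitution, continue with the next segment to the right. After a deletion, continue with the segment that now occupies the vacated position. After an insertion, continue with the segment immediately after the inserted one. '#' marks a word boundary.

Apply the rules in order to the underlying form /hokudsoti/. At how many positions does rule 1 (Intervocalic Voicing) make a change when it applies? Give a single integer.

2

1 Intervocalic Voicing: [hokudsoti] → [hogudsodi]
2 h-Deletion: [hogudsodi] → [ogudsodi]
3 Nasal Place Assimilation: no change — [ogudsodi]
4 Final Vowel Lowering: [ogudsodi] → [ogudsode]
Rule 1 changed 2 position(s).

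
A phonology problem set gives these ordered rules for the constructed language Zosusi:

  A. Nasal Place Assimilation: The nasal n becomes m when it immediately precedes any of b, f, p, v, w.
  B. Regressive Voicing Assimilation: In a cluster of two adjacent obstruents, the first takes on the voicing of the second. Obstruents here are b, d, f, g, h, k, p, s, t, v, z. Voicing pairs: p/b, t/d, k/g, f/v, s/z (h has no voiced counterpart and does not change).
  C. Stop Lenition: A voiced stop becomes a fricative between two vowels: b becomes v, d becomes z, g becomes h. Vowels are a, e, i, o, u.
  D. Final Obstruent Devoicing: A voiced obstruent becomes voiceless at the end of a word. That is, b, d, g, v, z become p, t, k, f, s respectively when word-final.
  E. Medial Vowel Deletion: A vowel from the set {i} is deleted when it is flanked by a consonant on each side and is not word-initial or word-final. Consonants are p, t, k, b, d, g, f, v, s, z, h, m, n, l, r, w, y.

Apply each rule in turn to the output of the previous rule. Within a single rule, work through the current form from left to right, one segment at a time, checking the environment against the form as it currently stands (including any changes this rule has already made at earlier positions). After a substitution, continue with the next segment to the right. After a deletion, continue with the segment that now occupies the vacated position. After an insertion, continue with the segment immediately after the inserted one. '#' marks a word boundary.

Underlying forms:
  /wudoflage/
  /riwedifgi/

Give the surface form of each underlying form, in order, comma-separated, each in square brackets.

/wudoflage/:
  A Nasal Place Assimilation: no change — [wudoflage]
  B Regressive Voicing Assimilation: no change — [wudoflage]
  C Stop Lenition: [wudoflage] → [wuzoflahe]
  D Final Obstruent Devoicing: no change — [wuzoflahe]
  E Medial Vowel Deletion: no change — [wuzoflahe]
/riwedifgi/:
  A Nasal Place Assimilation: no change — [riwedifgi]
  B Regressive Voicing Assimilation: [riwedifgi] → [riwedivgi]
  C Stop Lenition: [riwedivgi] → [riwezivgi]
  D Final Obstruent Devoicing: no change — [riwezivgi]
  E Medial Vowel Deletion: [riwezivgi] → [rwezvgi]

[wuzoflahe], [rwezvgi]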